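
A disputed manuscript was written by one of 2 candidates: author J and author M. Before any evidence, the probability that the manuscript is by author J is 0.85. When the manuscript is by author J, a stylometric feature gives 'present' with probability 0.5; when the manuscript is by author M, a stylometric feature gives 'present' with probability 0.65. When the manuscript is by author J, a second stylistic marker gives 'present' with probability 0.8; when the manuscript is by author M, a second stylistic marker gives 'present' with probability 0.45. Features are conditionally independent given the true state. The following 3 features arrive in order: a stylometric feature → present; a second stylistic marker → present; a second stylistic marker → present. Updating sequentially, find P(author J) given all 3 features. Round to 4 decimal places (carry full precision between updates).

0.9323

Apply Bayes' rule sequentially, carrying P(author J) forward.
After a stylometric feature='present': P(author J) = 0.5·0.8500 / (0.5·0.8500 + 0.65·0.1500) ≈ 0.8134
After a second stylistic marker='present': P(author J) = 0.8·0.8134 / (0.8·0.8134 + 0.45·0.1866) ≈ 0.8857
After a second stylistic marker='present': P(author J) = 0.8·0.8857 / (0.8·0.8857 + 0.45·0.1143) ≈ 0.9323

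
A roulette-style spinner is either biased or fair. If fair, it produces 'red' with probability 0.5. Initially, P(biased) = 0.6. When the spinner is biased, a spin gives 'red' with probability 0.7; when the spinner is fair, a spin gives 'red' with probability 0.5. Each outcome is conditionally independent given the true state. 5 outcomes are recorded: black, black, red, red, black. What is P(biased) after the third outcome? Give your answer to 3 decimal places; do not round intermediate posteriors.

Apply Bayes' rule sequentially, carrying P(biased) forward.
After 'black': P(biased) = 0.3·0.6000 / (0.3·0.6000 + 0.5·0.4000) ≈ 0.4737
After 'black': P(biased) = 0.3·0.4737 / (0.3·0.4737 + 0.5·0.5263) ≈ 0.3506
After 'red': P(biased) = 0.7·0.3506 / (0.7·0.3506 + 0.5·0.6494) ≈ 0.4305

0.431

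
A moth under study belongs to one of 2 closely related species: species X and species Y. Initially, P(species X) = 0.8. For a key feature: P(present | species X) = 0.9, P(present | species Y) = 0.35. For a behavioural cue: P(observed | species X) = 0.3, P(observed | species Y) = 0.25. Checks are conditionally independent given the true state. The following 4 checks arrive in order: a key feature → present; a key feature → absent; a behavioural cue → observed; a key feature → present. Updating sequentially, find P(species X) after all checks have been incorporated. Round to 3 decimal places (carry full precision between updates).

0.830

After a key feature='present': P(species X) = 0.9·0.8000 / (0.9·0.8000 + 0.35·0.2000) ≈ 0.9114
After a key feature='absent': P(species X) = 0.1·0.9114 / (0.1·0.9114 + 0.65·0.0886) ≈ 0.6128
After a behavioural cue='observed': P(species X) = 0.3·0.6128 / (0.3·0.6128 + 0.25·0.3872) ≈ 0.6550
After a key feature='present': P(species X) = 0.9·0.6550 / (0.9·0.6550 + 0.35·0.3450) ≈ 0.8300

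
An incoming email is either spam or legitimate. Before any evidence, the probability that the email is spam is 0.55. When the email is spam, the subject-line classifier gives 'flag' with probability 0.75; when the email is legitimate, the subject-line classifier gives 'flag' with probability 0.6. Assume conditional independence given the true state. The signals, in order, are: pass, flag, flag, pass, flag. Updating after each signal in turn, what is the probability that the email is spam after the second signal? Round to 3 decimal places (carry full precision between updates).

After 'pass': P(spam) = 0.25·0.5500 / (0.25·0.5500 + 0.4·0.4500) ≈ 0.4331
After 'flag': P(spam) = 0.75·0.4331 / (0.75·0.4331 + 0.6·0.5669) ≈ 0.4885

0.488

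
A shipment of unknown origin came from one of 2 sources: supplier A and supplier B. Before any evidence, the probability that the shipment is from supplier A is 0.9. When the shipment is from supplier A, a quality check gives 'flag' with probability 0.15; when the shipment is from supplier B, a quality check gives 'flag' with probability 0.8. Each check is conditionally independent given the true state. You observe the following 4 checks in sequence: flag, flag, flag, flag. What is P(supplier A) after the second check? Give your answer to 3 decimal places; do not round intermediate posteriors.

0.240

Apply Bayes' rule sequentially, carrying P(supplier A) forward.
After 'flag': P(supplier A) = 0.15·0.9000 / (0.15·0.9000 + 0.8·0.1000) ≈ 0.6279
After 'flag': P(supplier A) = 0.15·0.6279 / (0.15·0.6279 + 0.8·0.3721) ≈ 0.2404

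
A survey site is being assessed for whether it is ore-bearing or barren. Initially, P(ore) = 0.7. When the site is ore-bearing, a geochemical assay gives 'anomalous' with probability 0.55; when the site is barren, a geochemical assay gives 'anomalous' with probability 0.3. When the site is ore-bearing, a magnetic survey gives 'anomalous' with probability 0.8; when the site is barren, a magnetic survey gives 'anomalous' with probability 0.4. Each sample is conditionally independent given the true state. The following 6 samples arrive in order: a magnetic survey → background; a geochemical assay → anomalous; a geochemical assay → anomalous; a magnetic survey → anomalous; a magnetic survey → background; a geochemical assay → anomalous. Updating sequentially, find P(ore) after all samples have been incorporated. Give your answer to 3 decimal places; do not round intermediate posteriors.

0.762

After a magnetic survey='background': P(ore) = 0.2·0.7000 / (0.2·0.7000 + 0.6·0.3000) ≈ 0.4375
After a geochemical assay='anomalous': P(ore) = 0.55·0.4375 / (0.55·0.4375 + 0.3·0.5625) ≈ 0.5878
After a geochemical assay='anomalous': P(ore) = 0.55·0.5878 / (0.55·0.5878 + 0.3·0.4122) ≈ 0.7233
After a magnetic survey='anomalous': P(ore) = 0.8·0.7233 / (0.8·0.7233 + 0.4·0.2767) ≈ 0.8394
After a magnetic survey='background': P(ore) = 0.2·0.8394 / (0.2·0.8394 + 0.6·0.1606) ≈ 0.6354
After a geochemical assay='anomalous': P(ore) = 0.55·0.6354 / (0.55·0.6354 + 0.3·0.3646) ≈ 0.7616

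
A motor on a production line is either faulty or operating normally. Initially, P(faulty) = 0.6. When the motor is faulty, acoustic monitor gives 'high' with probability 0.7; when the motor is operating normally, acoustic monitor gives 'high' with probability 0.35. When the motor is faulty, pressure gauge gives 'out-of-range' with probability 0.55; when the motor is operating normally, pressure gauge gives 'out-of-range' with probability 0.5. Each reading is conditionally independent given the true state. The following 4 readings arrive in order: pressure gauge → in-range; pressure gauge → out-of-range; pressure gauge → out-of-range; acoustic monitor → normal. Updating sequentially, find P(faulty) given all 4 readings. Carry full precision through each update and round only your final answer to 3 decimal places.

0.430

After pressure gauge='in-range': P(faulty) = 0.45·0.6000 / (0.45·0.6000 + 0.5·0.4000) ≈ 0.5745
After pressure gauge='out-of-range': P(faulty) = 0.55·0.5745 / (0.55·0.5745 + 0.5·0.4255) ≈ 0.5976
After pressure gauge='out-of-range': P(faulty) = 0.55·0.5976 / (0.55·0.5976 + 0.5·0.4024) ≈ 0.6203
After acoustic monitor='normal': P(faulty) = 0.3·0.6203 / (0.3·0.6203 + 0.65·0.3797) ≈ 0.4298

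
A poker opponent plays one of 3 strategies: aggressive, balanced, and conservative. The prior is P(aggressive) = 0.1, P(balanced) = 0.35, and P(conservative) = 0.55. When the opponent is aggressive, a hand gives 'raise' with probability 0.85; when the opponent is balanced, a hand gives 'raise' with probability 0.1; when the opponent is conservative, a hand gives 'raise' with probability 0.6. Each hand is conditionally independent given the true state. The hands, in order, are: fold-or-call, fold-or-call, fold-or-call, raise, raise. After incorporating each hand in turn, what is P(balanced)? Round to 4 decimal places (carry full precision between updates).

0.1650

After 'fold-or-call': normaliser = 0.15·0.1000 + 0.9·0.3500 + 0.4·0.5500; P(aggressive) ≈ 0.0273, P(balanced) ≈ 0.5727, P(conservative) ≈ 0.4000
After 'fold-or-call': normaliser = 0.15·0.0273 + 0.9·0.5727 + 0.4·0.4000; P(aggressive) ≈ 0.0060, P(balanced) ≈ 0.7585, P(conservative) ≈ 0.2355
After 'fold-or-call': normaliser = 0.15·0.0060 + 0.9·0.7585 + 0.4·0.2355; P(aggressive) ≈ 0.0012, P(balanced) ≈ 0.8777, P(conservative) ≈ 0.1211
After 'raise': normaliser = 0.85·0.0012 + 0.1·0.8777 + 0.6·0.1211; P(aggressive) ≈ 0.0061, P(balanced) ≈ 0.5438, P(conservative) ≈ 0.4501
After 'raise': normaliser = 0.85·0.0061 + 0.1·0.5438 + 0.6·0.4501; P(aggressive) ≈ 0.0158, P(balanced) ≈ 0.1650, P(conservative) ≈ 0.8193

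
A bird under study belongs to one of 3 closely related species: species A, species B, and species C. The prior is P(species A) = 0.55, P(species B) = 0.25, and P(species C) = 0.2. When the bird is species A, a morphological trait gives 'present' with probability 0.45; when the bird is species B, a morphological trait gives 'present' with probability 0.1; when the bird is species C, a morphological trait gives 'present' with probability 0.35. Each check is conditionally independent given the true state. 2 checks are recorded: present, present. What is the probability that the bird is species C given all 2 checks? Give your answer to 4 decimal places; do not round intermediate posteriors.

After 'present': normaliser = 0.45·0.5500 + 0.1·0.2500 + 0.35·0.2000; P(species A) ≈ 0.7226, P(species B) ≈ 0.0730, P(species C) ≈ 0.2044
After 'present': normaliser = 0.45·0.7226 + 0.1·0.0730 + 0.35·0.2044; P(species A) ≈ 0.8049, P(species B) ≈ 0.0181, P(species C) ≈ 0.1771

0.1771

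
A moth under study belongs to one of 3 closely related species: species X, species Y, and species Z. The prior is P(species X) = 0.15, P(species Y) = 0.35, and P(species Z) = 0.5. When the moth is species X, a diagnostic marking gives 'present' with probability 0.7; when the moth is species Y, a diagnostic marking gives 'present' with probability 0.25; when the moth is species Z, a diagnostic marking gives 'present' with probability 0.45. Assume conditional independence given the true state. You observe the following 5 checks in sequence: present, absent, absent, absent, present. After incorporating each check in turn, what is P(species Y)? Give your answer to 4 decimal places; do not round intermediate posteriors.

0.3289

After 'present': normaliser = 0.7·0.1500 + 0.25·0.3500 + 0.45·0.5000; P(species X) ≈ 0.2515, P(species Y) ≈ 0.2096, P(species Z) ≈ 0.5389
After 'absent': normaliser = 0.3·0.2515 + 0.75·0.2096 + 0.55·0.5389; P(species X) ≈ 0.1426, P(species Y) ≈ 0.2971, P(species Z) ≈ 0.5603
After 'absent': normaliser = 0.3·0.1426 + 0.75·0.2971 + 0.55·0.5603; P(species X) ≈ 0.0746, P(species Y) ≈ 0.3884, P(species Z) ≈ 0.5371
After 'absent': normaliser = 0.3·0.0746 + 0.75·0.3884 + 0.55·0.5371; P(species X) ≈ 0.0367, P(species Y) ≈ 0.4783, P(species Z) ≈ 0.4850
After 'present': normaliser = 0.7·0.0367 + 0.25·0.4783 + 0.45·0.4850; P(species X) ≈ 0.0707, P(species Y) ≈ 0.3289, P(species Z) ≈ 0.6004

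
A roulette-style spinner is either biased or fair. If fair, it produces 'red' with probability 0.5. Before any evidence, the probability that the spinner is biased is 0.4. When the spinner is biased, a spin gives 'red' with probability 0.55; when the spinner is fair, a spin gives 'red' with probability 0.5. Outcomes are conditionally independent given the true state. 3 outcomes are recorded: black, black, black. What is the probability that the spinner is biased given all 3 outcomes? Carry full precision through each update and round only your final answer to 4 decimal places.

Each posterior becomes the prior for the next update.
After 'black': P(biased) = 0.45·0.4000 / (0.45·0.4000 + 0.5·0.6000) ≈ 0.3750
After 'black': P(biased) = 0.45·0.3750 / (0.45·0.3750 + 0.5·0.6250) ≈ 0.3506
After 'black': P(biased) = 0.45·0.3506 / (0.45·0.3506 + 0.5·0.6494) ≈ 0.3271

0.3271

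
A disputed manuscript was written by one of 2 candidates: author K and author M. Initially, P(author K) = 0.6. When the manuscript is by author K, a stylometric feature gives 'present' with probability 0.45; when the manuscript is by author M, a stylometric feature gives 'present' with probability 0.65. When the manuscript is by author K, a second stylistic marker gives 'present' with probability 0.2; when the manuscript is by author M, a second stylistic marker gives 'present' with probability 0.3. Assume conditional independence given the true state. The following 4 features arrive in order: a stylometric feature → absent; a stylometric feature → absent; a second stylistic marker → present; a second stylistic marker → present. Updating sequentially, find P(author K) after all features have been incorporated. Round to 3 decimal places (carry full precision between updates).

Each posterior becomes the prior for the next update.
After a stylometric feature='absent': P(author K) = 0.55·0.6000 / (0.55·0.6000 + 0.35·0.4000) ≈ 0.7021
After a stylometric feature='absent': P(author K) = 0.55·0.7021 / (0.55·0.7021 + 0.35·0.2979) ≈ 0.7874
After a second stylistic marker='present': P(author K) = 0.2·0.7874 / (0.2·0.7874 + 0.3·0.2126) ≈ 0.7118
After a second stylistic marker='present': P(author K) = 0.2·0.7118 / (0.2·0.7118 + 0.3·0.2882) ≈ 0.6221

0.622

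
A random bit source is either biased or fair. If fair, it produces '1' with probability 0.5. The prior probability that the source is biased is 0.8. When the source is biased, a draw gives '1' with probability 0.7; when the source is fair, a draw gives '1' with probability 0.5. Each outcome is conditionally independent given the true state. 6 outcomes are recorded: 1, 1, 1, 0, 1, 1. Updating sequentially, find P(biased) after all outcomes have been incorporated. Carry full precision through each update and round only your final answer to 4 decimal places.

After '1': P(biased) = 0.7·0.8000 / (0.7·0.8000 + 0.5·0.2000) ≈ 0.8485
After '1': P(biased) = 0.7·0.8485 / (0.7·0.8485 + 0.5·0.1515) ≈ 0.8869
After '1': P(biased) = 0.7·0.8869 / (0.7·0.8869 + 0.5·0.1131) ≈ 0.9165
After '0': P(biased) = 0.3·0.9165 / (0.3·0.9165 + 0.5·0.0835) ≈ 0.8682
After '1': P(biased) = 0.7·0.8682 / (0.7·0.8682 + 0.5·0.1318) ≈ 0.9022
After '1': P(biased) = 0.7·0.9022 / (0.7·0.9022 + 0.5·0.0978) ≈ 0.9281

0.9281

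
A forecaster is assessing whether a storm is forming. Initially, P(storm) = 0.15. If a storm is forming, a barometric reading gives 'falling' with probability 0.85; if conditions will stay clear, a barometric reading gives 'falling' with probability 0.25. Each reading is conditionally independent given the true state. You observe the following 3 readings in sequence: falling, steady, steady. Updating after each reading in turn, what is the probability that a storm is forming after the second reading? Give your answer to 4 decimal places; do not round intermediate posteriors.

After 'falling': P(storm) = 0.85·0.1500 / (0.85·0.1500 + 0.25·0.8500) ≈ 0.3750
After 'steady': P(storm) = 0.15·0.3750 / (0.15·0.3750 + 0.75·0.6250) ≈ 0.1071

0.1071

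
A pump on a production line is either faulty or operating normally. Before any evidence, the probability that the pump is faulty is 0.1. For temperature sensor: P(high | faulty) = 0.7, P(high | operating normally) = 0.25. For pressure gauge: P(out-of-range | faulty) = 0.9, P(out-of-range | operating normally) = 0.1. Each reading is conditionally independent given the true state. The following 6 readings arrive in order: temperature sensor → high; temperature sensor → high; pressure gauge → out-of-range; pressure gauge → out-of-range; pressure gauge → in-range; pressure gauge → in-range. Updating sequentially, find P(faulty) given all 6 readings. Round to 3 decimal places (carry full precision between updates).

0.466

After temperature sensor='high': P(faulty) = 0.7·0.1000 / (0.7·0.1000 + 0.25·0.9000) ≈ 0.2373
After temperature sensor='high': P(faulty) = 0.7·0.2373 / (0.7·0.2373 + 0.25·0.7627) ≈ 0.4656
After pressure gauge='out-of-range': P(faulty) = 0.9·0.4656 / (0.9·0.4656 + 0.1·0.5344) ≈ 0.8869
After pressure gauge='out-of-range': P(faulty) = 0.9·0.8869 / (0.9·0.8869 + 0.1·0.1131) ≈ 0.9860
After pressure gauge='in-range': P(faulty) = 0.1·0.9860 / (0.1·0.9860 + 0.9·0.0140) ≈ 0.8869
After pressure gauge='in-range': P(faulty) = 0.1·0.8869 / (0.1·0.8869 + 0.9·0.1131) ≈ 0.4656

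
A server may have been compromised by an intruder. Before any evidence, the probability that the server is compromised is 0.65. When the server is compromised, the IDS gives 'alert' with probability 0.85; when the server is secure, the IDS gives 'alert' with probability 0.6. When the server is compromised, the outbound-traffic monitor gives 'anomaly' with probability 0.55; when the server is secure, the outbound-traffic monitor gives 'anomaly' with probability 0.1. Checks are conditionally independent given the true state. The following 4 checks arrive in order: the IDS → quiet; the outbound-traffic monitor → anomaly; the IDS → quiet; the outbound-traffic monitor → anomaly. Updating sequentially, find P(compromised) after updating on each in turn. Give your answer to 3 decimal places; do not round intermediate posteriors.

Each posterior becomes the prior for the next update.
After the IDS='quiet': P(compromised) = 0.15·0.6500 / (0.15·0.6500 + 0.4·0.3500) ≈ 0.4105
After the outbound-traffic monitor='anomaly': P(compromised) = 0.55·0.4105 / (0.55·0.4105 + 0.1·0.5895) ≈ 0.7930
After the IDS='quiet': P(compromised) = 0.15·0.7930 / (0.15·0.7930 + 0.4·0.2070) ≈ 0.5896
After the outbound-traffic monitor='anomaly': P(compromised) = 0.55·0.5896 / (0.55·0.5896 + 0.1·0.4104) ≈ 0.8876

0.888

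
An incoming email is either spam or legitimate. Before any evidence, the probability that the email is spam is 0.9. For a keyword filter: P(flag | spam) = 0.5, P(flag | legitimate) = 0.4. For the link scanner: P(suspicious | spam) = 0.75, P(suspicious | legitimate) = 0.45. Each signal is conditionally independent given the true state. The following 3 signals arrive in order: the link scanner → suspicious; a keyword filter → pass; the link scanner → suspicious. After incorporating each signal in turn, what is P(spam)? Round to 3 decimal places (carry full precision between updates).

0.954

After the link scanner='suspicious': P(spam) = 0.75·0.9000 / (0.75·0.9000 + 0.45·0.1000) ≈ 0.9375
After a keyword filter='pass': P(spam) = 0.5·0.9375 / (0.5·0.9375 + 0.6·0.0625) ≈ 0.9259
After the link scanner='suspicious': P(spam) = 0.75·0.9259 / (0.75·0.9259 + 0.45·0.0741) ≈ 0.9542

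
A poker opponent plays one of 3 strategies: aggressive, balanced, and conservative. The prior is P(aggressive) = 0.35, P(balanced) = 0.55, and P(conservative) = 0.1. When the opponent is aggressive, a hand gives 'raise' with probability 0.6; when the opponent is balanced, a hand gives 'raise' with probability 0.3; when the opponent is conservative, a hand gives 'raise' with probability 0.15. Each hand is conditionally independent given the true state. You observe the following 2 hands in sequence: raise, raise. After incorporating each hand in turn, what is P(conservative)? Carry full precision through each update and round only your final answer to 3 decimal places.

After 'raise': normaliser = 0.6·0.3500 + 0.3·0.5500 + 0.15·0.1000; P(aggressive) ≈ 0.5385, P(balanced) ≈ 0.4231, P(conservative) ≈ 0.0385
After 'raise': normaliser = 0.6·0.5385 + 0.3·0.4231 + 0.15·0.0385; P(aggressive) ≈ 0.7089, P(balanced) ≈ 0.2785, P(conservative) ≈ 0.0127

0.013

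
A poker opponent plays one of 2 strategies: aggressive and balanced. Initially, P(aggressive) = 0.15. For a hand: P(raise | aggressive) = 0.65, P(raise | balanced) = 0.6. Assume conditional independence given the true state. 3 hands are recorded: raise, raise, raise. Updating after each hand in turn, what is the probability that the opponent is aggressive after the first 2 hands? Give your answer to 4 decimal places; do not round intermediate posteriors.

0.1716

After 'raise': P(aggressive) = 0.65·0.1500 / (0.65·0.1500 + 0.6·0.8500) ≈ 0.1605
After 'raise': P(aggressive) = 0.65·0.1605 / (0.65·0.1605 + 0.6·0.8395) ≈ 0.1716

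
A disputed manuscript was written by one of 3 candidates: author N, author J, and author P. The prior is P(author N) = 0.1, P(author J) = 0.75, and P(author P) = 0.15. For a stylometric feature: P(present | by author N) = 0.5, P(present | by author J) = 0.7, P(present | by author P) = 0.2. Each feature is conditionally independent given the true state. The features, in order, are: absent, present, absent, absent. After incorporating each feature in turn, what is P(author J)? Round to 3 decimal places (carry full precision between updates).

Apply Bayes' rule sequentially, carrying P(author J) forward.
After 'absent': normaliser = 0.5·0.1000 + 0.3·0.7500 + 0.8·0.1500; P(author N) ≈ 0.1266, P(author J) ≈ 0.5696, P(author P) ≈ 0.3038
After 'present': normaliser = 0.5·0.1266 + 0.7·0.5696 + 0.2·0.3038; P(author N) ≈ 0.1211, P(author J) ≈ 0.7627, P(author P) ≈ 0.1162
After 'absent': normaliser = 0.5·0.1211 + 0.3·0.7627 + 0.8·0.1162; P(author N) ≈ 0.1583, P(author J) ≈ 0.5985, P(author P) ≈ 0.2432
After 'absent': normaliser = 0.5·0.1583 + 0.3·0.5985 + 0.8·0.2432; P(author N) ≈ 0.1747, P(author J) ≈ 0.3961, P(author P) ≈ 0.4292

0.396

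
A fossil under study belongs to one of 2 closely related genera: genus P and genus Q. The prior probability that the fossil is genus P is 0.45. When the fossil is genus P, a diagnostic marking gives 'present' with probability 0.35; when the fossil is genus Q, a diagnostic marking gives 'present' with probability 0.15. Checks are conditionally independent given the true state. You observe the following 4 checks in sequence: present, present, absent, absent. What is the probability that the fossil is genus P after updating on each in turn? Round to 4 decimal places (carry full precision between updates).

0.7226

After 'present': P(genus P) = 0.35·0.4500 / (0.35·0.4500 + 0.15·0.5500) ≈ 0.6562
After 'present': P(genus P) = 0.35·0.6562 / (0.35·0.6562 + 0.15·0.3438) ≈ 0.8167
After 'absent': P(genus P) = 0.65·0.8167 / (0.65·0.8167 + 0.85·0.1833) ≈ 0.7731
After 'absent': P(genus P) = 0.65·0.7731 / (0.65·0.7731 + 0.85·0.2269) ≈ 0.7226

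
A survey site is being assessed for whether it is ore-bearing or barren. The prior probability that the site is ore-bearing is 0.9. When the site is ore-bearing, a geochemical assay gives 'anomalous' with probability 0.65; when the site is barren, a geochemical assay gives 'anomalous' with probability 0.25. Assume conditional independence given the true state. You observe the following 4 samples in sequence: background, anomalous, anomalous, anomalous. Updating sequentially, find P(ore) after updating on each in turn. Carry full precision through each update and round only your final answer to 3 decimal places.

0.987

After 'background': P(ore) = 0.35·0.9000 / (0.35·0.9000 + 0.75·0.1000) ≈ 0.8077
After 'anomalous': P(ore) = 0.65·0.8077 / (0.65·0.8077 + 0.25·0.1923) ≈ 0.9161
After 'anomalous': P(ore) = 0.65·0.9161 / (0.65·0.9161 + 0.25·0.0839) ≈ 0.9660
After 'anomalous': P(ore) = 0.65·0.9660 / (0.65·0.9660 + 0.25·0.0340) ≈ 0.9866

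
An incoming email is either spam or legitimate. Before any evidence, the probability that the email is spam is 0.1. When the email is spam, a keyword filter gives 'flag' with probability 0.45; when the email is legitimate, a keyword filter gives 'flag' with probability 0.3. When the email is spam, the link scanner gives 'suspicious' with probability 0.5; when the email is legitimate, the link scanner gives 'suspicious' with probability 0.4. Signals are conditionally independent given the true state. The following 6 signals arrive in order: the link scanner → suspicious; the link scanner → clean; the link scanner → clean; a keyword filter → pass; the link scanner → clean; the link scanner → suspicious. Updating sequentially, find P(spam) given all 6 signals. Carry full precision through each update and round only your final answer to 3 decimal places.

Each posterior becomes the prior for the next update.
After the link scanner='suspicious': P(spam) = 0.5·0.1000 / (0.5·0.1000 + 0.4·0.9000) ≈ 0.1220
After the link scanner='clean': P(spam) = 0.5·0.1220 / (0.5·0.1220 + 0.6·0.8780) ≈ 0.1037
After the link scanner='clean': P(spam) = 0.5·0.1037 / (0.5·0.1037 + 0.6·0.8963) ≈ 0.0880
After a keyword filter='pass': P(spam) = 0.55·0.0880 / (0.55·0.0880 + 0.7·0.9120) ≈ 0.0704
After the link scanner='clean': P(spam) = 0.5·0.0704 / (0.5·0.0704 + 0.6·0.9296) ≈ 0.0594
After the link scanner='suspicious': P(spam) = 0.5·0.0594 / (0.5·0.0594 + 0.4·0.9406) ≈ 0.0732

0.073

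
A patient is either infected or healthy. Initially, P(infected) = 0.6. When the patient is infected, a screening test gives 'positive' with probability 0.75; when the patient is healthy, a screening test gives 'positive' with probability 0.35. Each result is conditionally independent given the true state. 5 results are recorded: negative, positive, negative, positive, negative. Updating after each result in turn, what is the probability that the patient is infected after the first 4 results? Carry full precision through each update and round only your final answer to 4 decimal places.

After 'negative': P(infected) = 0.25·0.6000 / (0.25·0.6000 + 0.65·0.4000) ≈ 0.3659
After 'positive': P(infected) = 0.75·0.3659 / (0.75·0.3659 + 0.35·0.6341) ≈ 0.5528
After 'negative': P(infected) = 0.25·0.5528 / (0.25·0.5528 + 0.65·0.4472) ≈ 0.3223
After 'positive': P(infected) = 0.75·0.3223 / (0.75·0.3223 + 0.35·0.6777) ≈ 0.5047

0.5047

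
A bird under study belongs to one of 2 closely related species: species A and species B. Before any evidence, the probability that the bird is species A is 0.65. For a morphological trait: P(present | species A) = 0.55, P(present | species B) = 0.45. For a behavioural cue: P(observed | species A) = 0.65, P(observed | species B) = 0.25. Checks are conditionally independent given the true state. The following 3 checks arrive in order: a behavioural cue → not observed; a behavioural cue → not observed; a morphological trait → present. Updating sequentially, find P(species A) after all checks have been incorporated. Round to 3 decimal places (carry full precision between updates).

0.331

After a behavioural cue='not observed': P(species A) = 0.35·0.6500 / (0.35·0.6500 + 0.75·0.3500) ≈ 0.4643
After a behavioural cue='not observed': P(species A) = 0.35·0.4643 / (0.35·0.4643 + 0.75·0.5357) ≈ 0.2880
After a morphological trait='present': P(species A) = 0.55·0.2880 / (0.55·0.2880 + 0.45·0.7120) ≈ 0.3308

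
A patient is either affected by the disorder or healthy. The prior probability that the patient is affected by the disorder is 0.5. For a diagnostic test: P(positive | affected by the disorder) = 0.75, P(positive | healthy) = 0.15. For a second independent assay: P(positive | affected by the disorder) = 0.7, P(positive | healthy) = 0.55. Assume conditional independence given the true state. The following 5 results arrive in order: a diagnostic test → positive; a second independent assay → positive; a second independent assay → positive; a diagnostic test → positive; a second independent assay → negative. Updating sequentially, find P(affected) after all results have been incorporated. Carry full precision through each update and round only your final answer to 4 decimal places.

0.9643

Each posterior becomes the prior for the next update.
After a diagnostic test='positive': P(affected) = 0.75·0.5000 / (0.75·0.5000 + 0.15·0.5000) ≈ 0.8333
After a second independent assay='positive': P(affected) = 0.7·0.8333 / (0.7·0.8333 + 0.55·0.1667) ≈ 0.8642
After a second independent assay='positive': P(affected) = 0.7·0.8642 / (0.7·0.8642 + 0.55·0.1358) ≈ 0.8901
After a diagnostic test='positive': P(affected) = 0.75·0.8901 / (0.75·0.8901 + 0.15·0.1099) ≈ 0.9759
After a second independent assay='negative': P(affected) = 0.3·0.9759 / (0.3·0.9759 + 0.45·0.0241) ≈ 0.9643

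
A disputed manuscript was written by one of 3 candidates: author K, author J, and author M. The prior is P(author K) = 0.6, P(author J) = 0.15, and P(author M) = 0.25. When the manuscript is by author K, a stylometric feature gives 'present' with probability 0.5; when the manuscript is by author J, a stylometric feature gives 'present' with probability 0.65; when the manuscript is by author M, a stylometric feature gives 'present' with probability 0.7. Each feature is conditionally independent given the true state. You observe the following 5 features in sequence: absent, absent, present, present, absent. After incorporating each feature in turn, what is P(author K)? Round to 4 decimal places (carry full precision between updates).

After 'absent': normaliser = 0.5·0.6000 + 0.35·0.1500 + 0.3·0.2500; P(author K) ≈ 0.7018, P(author J) ≈ 0.1228, P(author M) ≈ 0.1754
After 'absent': normaliser = 0.5·0.7018 + 0.35·0.1228 + 0.3·0.1754; P(author K) ≈ 0.7859, P(author J) ≈ 0.0963, P(author M) ≈ 0.1179
After 'present': normaliser = 0.5·0.7859 + 0.65·0.0963 + 0.7·0.1179; P(author K) ≈ 0.7303, P(author J) ≈ 0.1163, P(author M) ≈ 0.1534
After 'present': normaliser = 0.5·0.7303 + 0.65·0.1163 + 0.7·0.1534; P(author K) ≈ 0.6662, P(author J) ≈ 0.1379, P(author M) ≈ 0.1959
After 'absent': normaliser = 0.5·0.6662 + 0.35·0.1379 + 0.3·0.1959; P(author K) ≈ 0.7568, P(author J) ≈ 0.1097, P(author M) ≈ 0.1335

0.7568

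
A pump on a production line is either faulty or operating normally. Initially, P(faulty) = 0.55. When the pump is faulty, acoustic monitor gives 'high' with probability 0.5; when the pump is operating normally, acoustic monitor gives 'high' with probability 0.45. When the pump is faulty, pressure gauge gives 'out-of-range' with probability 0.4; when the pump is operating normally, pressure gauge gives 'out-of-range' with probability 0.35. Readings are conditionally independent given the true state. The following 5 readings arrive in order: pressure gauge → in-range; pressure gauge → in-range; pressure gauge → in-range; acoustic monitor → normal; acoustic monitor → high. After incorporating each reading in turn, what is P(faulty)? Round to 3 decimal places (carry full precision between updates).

0.493

After pressure gauge='in-range': P(faulty) = 0.6·0.5500 / (0.6·0.5500 + 0.65·0.4500) ≈ 0.5301
After pressure gauge='in-range': P(faulty) = 0.6·0.5301 / (0.6·0.5301 + 0.65·0.4699) ≈ 0.5101
After pressure gauge='in-range': P(faulty) = 0.6·0.5101 / (0.6·0.5101 + 0.65·0.4899) ≈ 0.4901
After acoustic monitor='normal': P(faulty) = 0.5·0.4901 / (0.5·0.4901 + 0.55·0.5099) ≈ 0.4664
After acoustic monitor='high': P(faulty) = 0.5·0.4664 / (0.5·0.4664 + 0.45·0.5336) ≈ 0.4926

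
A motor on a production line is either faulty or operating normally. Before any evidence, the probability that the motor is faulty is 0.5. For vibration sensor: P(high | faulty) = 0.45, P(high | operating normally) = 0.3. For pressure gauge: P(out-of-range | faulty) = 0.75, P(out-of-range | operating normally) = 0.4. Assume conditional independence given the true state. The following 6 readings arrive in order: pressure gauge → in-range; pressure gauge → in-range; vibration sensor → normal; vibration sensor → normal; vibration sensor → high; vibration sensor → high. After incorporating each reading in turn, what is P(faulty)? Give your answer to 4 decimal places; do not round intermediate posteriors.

0.1943

After pressure gauge='in-range': P(faulty) = 0.25·0.5000 / (0.25·0.5000 + 0.6·0.5000) ≈ 0.2941
After pressure gauge='in-range': P(faulty) = 0.25·0.2941 / (0.25·0.2941 + 0.6·0.7059) ≈ 0.1479
After vibration sensor='normal': P(faulty) = 0.55·0.1479 / (0.55·0.1479 + 0.7·0.8521) ≈ 0.1200
After vibration sensor='normal': P(faulty) = 0.55·0.1200 / (0.55·0.1200 + 0.7·0.8800) ≈ 0.0968
After vibration sensor='high': P(faulty) = 0.45·0.0968 / (0.45·0.0968 + 0.3·0.9032) ≈ 0.1385
After vibration sensor='high': P(faulty) = 0.45·0.1385 / (0.45·0.1385 + 0.3·0.8615) ≈ 0.1943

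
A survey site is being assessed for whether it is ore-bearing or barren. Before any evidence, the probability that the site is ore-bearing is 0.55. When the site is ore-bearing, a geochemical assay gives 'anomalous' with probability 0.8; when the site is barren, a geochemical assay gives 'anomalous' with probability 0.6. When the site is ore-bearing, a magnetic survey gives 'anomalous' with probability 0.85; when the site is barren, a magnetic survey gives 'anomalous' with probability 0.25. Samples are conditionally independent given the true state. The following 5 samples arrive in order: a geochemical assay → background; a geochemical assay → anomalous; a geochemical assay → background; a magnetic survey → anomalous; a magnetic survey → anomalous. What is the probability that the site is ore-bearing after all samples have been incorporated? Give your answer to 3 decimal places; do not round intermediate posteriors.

0.825

Each posterior becomes the prior for the next update.
After a geochemical assay='background': P(ore) = 0.2·0.5500 / (0.2·0.5500 + 0.4·0.4500) ≈ 0.3793
After a geochemical assay='anomalous': P(ore) = 0.8·0.3793 / (0.8·0.3793 + 0.6·0.6207) ≈ 0.4490
After a geochemical assay='background': P(ore) = 0.2·0.4490 / (0.2·0.4490 + 0.4·0.5510) ≈ 0.2895
After a magnetic survey='anomalous': P(ore) = 0.85·0.2895 / (0.85·0.2895 + 0.25·0.7105) ≈ 0.5807
After a magnetic survey='anomalous': P(ore) = 0.85·0.5807 / (0.85·0.5807 + 0.25·0.4193) ≈ 0.8249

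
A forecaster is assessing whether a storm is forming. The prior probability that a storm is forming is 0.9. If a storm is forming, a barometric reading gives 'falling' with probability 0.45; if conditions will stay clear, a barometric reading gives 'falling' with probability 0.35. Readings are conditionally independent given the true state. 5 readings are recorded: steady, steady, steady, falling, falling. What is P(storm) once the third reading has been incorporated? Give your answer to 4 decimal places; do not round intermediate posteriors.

After 'steady': P(storm) = 0.55·0.9000 / (0.55·0.9000 + 0.65·0.1000) ≈ 0.8839
After 'steady': P(storm) = 0.55·0.8839 / (0.55·0.8839 + 0.65·0.1161) ≈ 0.8657
After 'steady': P(storm) = 0.55·0.8657 / (0.55·0.8657 + 0.65·0.1343) ≈ 0.8450

0.8450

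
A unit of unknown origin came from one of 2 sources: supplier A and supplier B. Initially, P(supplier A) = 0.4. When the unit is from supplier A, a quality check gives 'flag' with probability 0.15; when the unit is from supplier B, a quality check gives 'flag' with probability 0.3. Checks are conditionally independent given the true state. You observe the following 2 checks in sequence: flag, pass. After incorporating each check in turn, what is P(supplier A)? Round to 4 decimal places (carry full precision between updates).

Apply Bayes' rule sequentially, carrying P(supplier A) forward.
After 'flag': P(supplier A) = 0.15·0.4000 / (0.15·0.4000 + 0.3·0.6000) ≈ 0.2500
After 'pass': P(supplier A) = 0.85·0.2500 / (0.85·0.2500 + 0.7·0.7500) ≈ 0.2881

0.2881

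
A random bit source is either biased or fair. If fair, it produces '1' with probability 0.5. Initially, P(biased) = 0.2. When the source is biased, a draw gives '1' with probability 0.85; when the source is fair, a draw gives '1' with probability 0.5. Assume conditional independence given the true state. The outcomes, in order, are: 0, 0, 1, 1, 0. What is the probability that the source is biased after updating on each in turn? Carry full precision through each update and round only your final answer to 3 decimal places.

Each posterior becomes the prior for the next update.
After '0': P(biased) = 0.15·0.2000 / (0.15·0.2000 + 0.5·0.8000) ≈ 0.0698
After '0': P(biased) = 0.15·0.0698 / (0.15·0.0698 + 0.5·0.9302) ≈ 0.0220
After '1': P(biased) = 0.85·0.0220 / (0.85·0.0220 + 0.5·0.9780) ≈ 0.0368
After '1': P(biased) = 0.85·0.0368 / (0.85·0.0368 + 0.5·0.9632) ≈ 0.0611
After '0': P(biased) = 0.15·0.0611 / (0.15·0.0611 + 0.5·0.9389) ≈ 0.0191

0.019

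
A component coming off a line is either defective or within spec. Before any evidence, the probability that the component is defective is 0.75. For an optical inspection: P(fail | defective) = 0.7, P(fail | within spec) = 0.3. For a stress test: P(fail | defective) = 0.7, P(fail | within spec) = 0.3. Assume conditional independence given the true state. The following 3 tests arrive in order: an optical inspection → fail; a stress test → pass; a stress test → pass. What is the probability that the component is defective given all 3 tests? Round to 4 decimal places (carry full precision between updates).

0.5625

Apply Bayes' rule sequentially, carrying P(defective) forward.
After an optical inspection='fail': P(defective) = 0.7·0.7500 / (0.7·0.7500 + 0.3·0.2500) ≈ 0.8750
After a stress test='pass': P(defective) = 0.3·0.8750 / (0.3·0.8750 + 0.7·0.1250) ≈ 0.7500
After a stress test='pass': P(defective) = 0.3·0.7500 / (0.3·0.7500 + 0.7·0.2500) ≈ 0.5625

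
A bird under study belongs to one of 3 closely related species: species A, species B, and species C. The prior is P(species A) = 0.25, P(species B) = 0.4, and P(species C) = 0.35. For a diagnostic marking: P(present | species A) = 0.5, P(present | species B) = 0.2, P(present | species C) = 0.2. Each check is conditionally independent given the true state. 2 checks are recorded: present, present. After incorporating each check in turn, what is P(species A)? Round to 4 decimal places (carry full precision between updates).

After 'present': normaliser = 0.5·0.2500 + 0.2·0.4000 + 0.2·0.3500; P(species A) ≈ 0.4545, P(species B) ≈ 0.2909, P(species C) ≈ 0.2545
After 'present': normaliser = 0.5·0.4545 + 0.2·0.2909 + 0.2·0.2545; P(species A) ≈ 0.6757, P(species B) ≈ 0.1730, P(species C) ≈ 0.1514

0.6757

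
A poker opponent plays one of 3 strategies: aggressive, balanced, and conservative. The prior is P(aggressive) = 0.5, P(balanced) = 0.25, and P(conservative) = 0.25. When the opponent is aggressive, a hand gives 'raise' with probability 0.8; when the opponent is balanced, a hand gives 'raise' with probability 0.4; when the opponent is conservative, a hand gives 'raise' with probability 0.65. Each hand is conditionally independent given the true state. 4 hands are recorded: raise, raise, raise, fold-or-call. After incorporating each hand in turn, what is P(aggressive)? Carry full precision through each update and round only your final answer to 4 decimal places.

0.6036

Each posterior becomes the prior for the next update.
After 'raise': normaliser = 0.8·0.5000 + 0.4·0.2500 + 0.65·0.2500; P(aggressive) ≈ 0.6038, P(balanced) ≈ 0.1509, P(conservative) ≈ 0.2453
After 'raise': normaliser = 0.8·0.6038 + 0.4·0.1509 + 0.65·0.2453; P(aggressive) ≈ 0.6872, P(balanced) ≈ 0.0859, P(conservative) ≈ 0.2268
After 'raise': normaliser = 0.8·0.6872 + 0.4·0.0859 + 0.65·0.2268; P(aggressive) ≈ 0.7515, P(balanced) ≈ 0.0470, P(conservative) ≈ 0.2015
After 'fold-or-call': normaliser = 0.2·0.7515 + 0.6·0.0470 + 0.35·0.2015; P(aggressive) ≈ 0.6036, P(balanced) ≈ 0.1132, P(conservative) ≈ 0.2833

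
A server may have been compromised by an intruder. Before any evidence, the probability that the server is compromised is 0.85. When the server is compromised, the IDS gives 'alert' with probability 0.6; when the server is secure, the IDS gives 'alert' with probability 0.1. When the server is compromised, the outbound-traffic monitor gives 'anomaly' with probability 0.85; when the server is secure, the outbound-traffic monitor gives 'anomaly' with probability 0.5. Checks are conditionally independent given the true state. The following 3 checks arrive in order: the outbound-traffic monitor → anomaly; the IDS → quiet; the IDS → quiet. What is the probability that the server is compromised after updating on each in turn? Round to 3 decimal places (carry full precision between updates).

0.656

Apply Bayes' rule sequentially, carrying P(compromised) forward.
After the outbound-traffic monitor='anomaly': P(compromised) = 0.85·0.8500 / (0.85·0.8500 + 0.5·0.1500) ≈ 0.9060
After the IDS='quiet': P(compromised) = 0.4·0.9060 / (0.4·0.9060 + 0.9·0.0940) ≈ 0.8107
After the IDS='quiet': P(compromised) = 0.4·0.8107 / (0.4·0.8107 + 0.9·0.1893) ≈ 0.6555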